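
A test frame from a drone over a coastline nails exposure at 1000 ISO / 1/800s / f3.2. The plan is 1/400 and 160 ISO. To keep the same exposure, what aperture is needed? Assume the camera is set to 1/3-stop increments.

f/1.8

Shutter speed: 1/800 → 1/640 → 1/500 → 1/400 — 1 stop longer (brighter).
ISO: 1000 → 800 → 640 → 500 → 400 → 320 → 250 → 200 → 160 — 2 2/3 stops dropped (darker).
Net change so far: 1 2/3 stops darker. Offset with the aperture: f/3.2 → f/2.8 → f/2.5 → f/2.2 → f/2 → f/1.8.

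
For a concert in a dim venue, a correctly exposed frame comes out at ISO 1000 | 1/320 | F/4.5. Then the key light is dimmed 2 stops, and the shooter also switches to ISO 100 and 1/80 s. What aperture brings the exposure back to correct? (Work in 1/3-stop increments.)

f/1.4

Scene light: 2 stops darker.
ISO: 1000 → 800 → 640 → 500 → 400 → 320 → 250 → 200 → 160 → 125 → 100 — 3 1/3 stops dropped (darker).
Shutter speed: 1/320 → 1/250 → 1/200 → 1/160 → 1/125 → 1/100 → 1/80 — 2 stops longer (brighter).
Net so far: 3 1/3 stops darker. Aperture: f/4.5 → f/4 → f/3.5 → f/3.2 → f/2.8 → f/2.5 → f/2.2 → f/2 → f/1.8 → f/1.6 → f/1.4.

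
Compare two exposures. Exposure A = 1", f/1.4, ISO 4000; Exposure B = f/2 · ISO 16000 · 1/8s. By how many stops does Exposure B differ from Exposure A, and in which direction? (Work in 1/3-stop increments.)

Aperture: f/1.4 → f/1.6 → f/1.8 → f/2 — 1 stop narrower (darker).
Shutter speed: 1 → 0.8 → 0.6 → 0.5 → 0.4 → 0.3 → 1/4 → 1/5 → 1/6 → 1/8 — 3 stops shorter (darker).
ISO: 4000 → 5000 → 6400 → 8000 → 10000 → 12800 → 16000 — 2 stops raised (brighter).
Net: −1 −3 +2 = −2 stops.

2 stops darker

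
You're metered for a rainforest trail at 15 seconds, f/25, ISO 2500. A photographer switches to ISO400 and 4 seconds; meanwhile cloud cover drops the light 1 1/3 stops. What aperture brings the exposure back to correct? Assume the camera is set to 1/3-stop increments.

f/3.2

Scene light: 1 1/3 stops darker.
ISO: 2500 → 2000 → 1600 → 1250 → 1000 → 800 → 640 → 500 → 400 — 2 2/3 stops lower (darker).
Shutter speed: 15 → 13 → 10 → 8 → 6 → 5 → 4 — 2 stops faster (darker).
Net so far: 6 stops darker. Aperture: f/25 → f/22 → f/20 → f/18 → f/16 → f/14 → f/13 → f/11 → f/10 → f/9 → f/8 → f/7.1 → f/6.3 → f/5.6 → f/5 → f/4.5 → f/4 → f/3.5 → f/3.2.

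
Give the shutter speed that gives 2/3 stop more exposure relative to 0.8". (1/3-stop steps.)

1.3 s

Shutter speed: 0.8 → 1 → 1.3 — 2/3 stop slower (brighter).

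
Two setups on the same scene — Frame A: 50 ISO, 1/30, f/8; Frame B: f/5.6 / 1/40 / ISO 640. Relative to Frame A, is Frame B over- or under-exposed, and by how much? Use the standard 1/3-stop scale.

Aperture: f/8 → f/7.1 → f/6.3 → f/5.6 — 1 stop larger aperture (brighter).
Shutter speed: 1/30 → 1/40 — 1/3 stop shorter (darker).
ISO: 50 → 64 → 80 → 100 → 125 → 160 → 200 → 250 → 320 → 400 → 500 → 640 — 3 2/3 stops higher (brighter).
Net: +1 −1/3 +3 2/3 = +4 1/3 stops.

4 1/3 stops brighter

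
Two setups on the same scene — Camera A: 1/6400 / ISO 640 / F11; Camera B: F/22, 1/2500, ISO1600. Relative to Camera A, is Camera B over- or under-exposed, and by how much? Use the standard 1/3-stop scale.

2/3 stop brighter

Aperture: f/11 → f/13 → f/14 → f/16 → f/18 → f/20 → f/22 — 2 stops narrower (darker).
Shutter speed: 1/6400 → 1/5000 → 1/4000 → 1/3200 → 1/2500 — 1 1/3 stops longer (brighter).
ISO: 640 → 800 → 1000 → 1250 → 1600 — 1 1/3 stops raised (brighter).
Net: −2 +1 1/3 +1 1/3 = +2/3 stops.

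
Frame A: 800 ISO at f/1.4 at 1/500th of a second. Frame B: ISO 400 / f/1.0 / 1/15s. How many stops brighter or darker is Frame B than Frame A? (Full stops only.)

Aperture: f/1.4 → f/1.0 — 1 stop wider (brighter).
Shutter speed: 1/500 → 1/250 → 1/125 → 1/60 → 1/30 → 1/15 — 5 stops longer (brighter).
ISO: 800 → 400 — 1 stop dropped (darker).
Net: +1 +5 −1 = +5 stops.

5 stops brighter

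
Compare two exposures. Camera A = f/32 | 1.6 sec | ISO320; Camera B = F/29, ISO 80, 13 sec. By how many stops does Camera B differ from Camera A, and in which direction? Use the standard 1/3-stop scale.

Aperture: f/32 → f/29 — 1/3 stop larger aperture (brighter).
Shutter speed: 1.6 → 2 → 2.5 → 3.2 → 4 → 5 → 6 → 8 → 10 → 13 — 3 stops slower (brighter).
ISO: 320 → 250 → 200 → 160 → 125 → 100 → 80 — 2 stops lower (darker).
Net: +1/3 +3 −2 = +1 1/3 stops.

1 1/3 stops brighter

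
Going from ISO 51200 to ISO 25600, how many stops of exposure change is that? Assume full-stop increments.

51200 → 25600 — count the steps: 1 stop.

1 stop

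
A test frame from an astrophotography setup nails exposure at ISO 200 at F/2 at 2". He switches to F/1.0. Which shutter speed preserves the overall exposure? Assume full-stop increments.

1/2s

Aperture: f/2 → f/1.4 → f/1.0 — 2 stops wider (brighter).
Need 2 stops darker from the shutter speed: 2 → 1 → 1/2.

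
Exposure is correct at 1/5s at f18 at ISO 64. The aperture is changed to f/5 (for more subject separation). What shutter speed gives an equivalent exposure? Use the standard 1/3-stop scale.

Aperture: f/18 → f/16 → f/14 → f/13 → f/11 → f/10 → f/9 → f/8 → f/7.1 → f/6.3 → f/5.6 → f/5 — 3 2/3 stops larger aperture (brighter).
Need 3 2/3 stops darker from the shutter speed: 1/5 → 1/6 → 1/8 → 1/10 → 1/13 → 1/15 → 1/20 → 1/25 → 1/30 → 1/40 → 1/50 → 1/60.

1/60s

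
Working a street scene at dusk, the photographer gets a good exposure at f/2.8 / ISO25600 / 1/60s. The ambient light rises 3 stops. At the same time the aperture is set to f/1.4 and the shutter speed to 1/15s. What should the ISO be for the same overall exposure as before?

Scene light: 3 stops brighter.
Aperture: f/2.8 → f/2 → f/1.4 — 2 stops opened up (brighter).
Shutter speed: 1/60 → 1/30 → 1/15 — 2 stops slower (brighter).
Net so far: 7 stops brighter. ISO: 25600 → 12800 → 6400 → 3200 → 1600 → 800 → 400 → 200.

ISO 200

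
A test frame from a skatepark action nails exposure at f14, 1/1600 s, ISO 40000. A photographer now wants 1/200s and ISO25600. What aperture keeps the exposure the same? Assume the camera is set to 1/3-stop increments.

Shutter speed: 1/1600 → 1/1250 → 1/1000 → 1/800 → 1/640 → 1/500 → 1/400 → 1/320 → 1/250 → 1/200 — 3 stops longer (brighter).
ISO: 40000 → 32000 → 25600 — 2/3 stop lower (darker).
Net change so far: 2 1/3 stops brighter. Offset with the aperture: f/14 → f/16 → f/18 → f/20 → f/22 → f/25 → f/29 → f/32.

f/32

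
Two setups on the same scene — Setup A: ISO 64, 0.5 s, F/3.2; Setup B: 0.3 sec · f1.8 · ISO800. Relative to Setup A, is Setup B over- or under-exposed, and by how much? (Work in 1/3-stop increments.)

4 2/3 stops brighter

Aperture: f/3.2 → f/2.8 → f/2.5 → f/2.2 → f/2 → f/1.8 — 1 2/3 stops larger aperture (brighter).
Shutter speed: 0.5 → 0.4 → 0.3 — 2/3 stop faster (darker).
ISO: 64 → 80 → 100 → 125 → 160 → 200 → 250 → 320 → 400 → 500 → 640 → 800 — 3 2/3 stops higher (brighter).
Net: +1 2/3 −2/3 +3 2/3 = +4 2/3 stops.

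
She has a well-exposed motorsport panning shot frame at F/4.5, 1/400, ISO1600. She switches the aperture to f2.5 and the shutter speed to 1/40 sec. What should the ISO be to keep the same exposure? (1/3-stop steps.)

ISO 50

Aperture: f/4.5 → f/4 → f/3.5 → f/3.2 → f/2.8 → f/2.5 — 1 2/3 stops opened up (brighter).
Shutter speed: 1/400 → 1/320 → 1/250 → 1/200 → 1/160 → 1/125 → 1/100 → 1/80 → 1/60 → 1/50 → 1/40 — 3 1/3 stops longer (brighter).
Net change so far: 5 stops brighter. Offset with the ISO: 1600 → 1250 → 1000 → 800 → 640 → 500 → 400 → 320 → 250 → 200 → 160 → 125 → 100 → 80 → 64 → 50.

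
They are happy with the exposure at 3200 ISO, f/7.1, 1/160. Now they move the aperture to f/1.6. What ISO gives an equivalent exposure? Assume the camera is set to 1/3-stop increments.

ISO 160

Aperture: f/7.1 → f/6.3 → f/5.6 → f/5 → f/4.5 → f/4 → f/3.5 → f/3.2 → f/2.8 → f/2.5 → f/2.2 → f/2 → f/1.8 → f/1.6 — 4 1/3 stops wider (brighter).
Need 4 1/3 stops darker from the ISO: 3200 → 2500 → 2000 → 1600 → 1250 → 1000 → 800 → 640 → 500 → 400 → 320 → 250 → 200 → 160.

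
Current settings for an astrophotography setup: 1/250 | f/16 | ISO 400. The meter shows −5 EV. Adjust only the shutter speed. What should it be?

1/8s

Underexposed by 5 stops → need 5 stops brighter.
Shutter speed: 1/250 → 1/125 → 1/60 → 1/30 → 1/15 → 1/8.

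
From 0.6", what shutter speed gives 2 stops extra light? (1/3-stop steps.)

Shutter speed: 0.6 → 0.8 → 1 → 1.3 → 1.6 → 2 → 2.5 — 2 stops slower (brighter).

2.5 s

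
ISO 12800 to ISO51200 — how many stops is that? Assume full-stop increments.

2 stops

12800 → 25600 → 51200 — count the steps: 2 stops.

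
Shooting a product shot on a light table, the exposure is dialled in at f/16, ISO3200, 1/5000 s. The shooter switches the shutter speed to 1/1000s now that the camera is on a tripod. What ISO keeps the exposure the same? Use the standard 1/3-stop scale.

ISO 640

Shutter speed: 1/5000 → 1/4000 → 1/3200 → 1/2500 → 1/2000 → 1/1600 → 1/1250 → 1/1000 — 2 1/3 stops slower (brighter).
Need 2 1/3 stops darker from the ISO: 3200 → 2500 → 2000 → 1600 → 1250 → 1000 → 800 → 640.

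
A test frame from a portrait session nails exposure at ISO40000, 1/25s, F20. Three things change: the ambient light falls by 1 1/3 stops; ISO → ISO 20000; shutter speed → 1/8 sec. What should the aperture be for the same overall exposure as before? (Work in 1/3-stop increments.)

Scene light: 1 1/3 stops darker.
ISO: 40000 → 32000 → 25600 → 20000 — 1 stop dropped (darker).
Shutter speed: 1/25 → 1/20 → 1/15 → 1/13 → 1/10 → 1/8 — 1 2/3 stops longer (brighter).
Net so far: 2/3 stop darker. Aperture: f/20 → f/18 → f/16.

f/16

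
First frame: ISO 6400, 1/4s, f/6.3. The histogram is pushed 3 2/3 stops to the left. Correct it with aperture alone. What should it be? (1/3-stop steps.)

f/1.8

Underexposed by 3 2/3 stops → need 3 2/3 stops brighter.
Aperture: f/6.3 → f/5.6 → f/5 → f/4.5 → f/4 → f/3.5 → f/3.2 → f/2.8 → f/2.5 → f/2.2 → f/2 → f/1.8.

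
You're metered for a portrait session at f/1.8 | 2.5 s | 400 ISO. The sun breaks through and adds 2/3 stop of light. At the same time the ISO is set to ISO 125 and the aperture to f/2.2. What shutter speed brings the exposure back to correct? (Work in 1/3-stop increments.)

Scene light: 2/3 stop brighter.
ISO: 400 → 320 → 250 → 200 → 160 → 125 — 1 2/3 stops lower (darker).
Aperture: f/1.8 → f/2 → f/2.2 — 2/3 stop stopped down (darker).
Net so far: 1 2/3 stops darker. Shutter speed: 2.5 → 3.2 → 4 → 5 → 6 → 8.

8 s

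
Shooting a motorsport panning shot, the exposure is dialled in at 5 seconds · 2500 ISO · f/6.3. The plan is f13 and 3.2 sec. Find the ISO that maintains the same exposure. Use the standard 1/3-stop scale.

Aperture: f/6.3 → f/7.1 → f/8 → f/9 → f/10 → f/11 → f/13 — 2 stops stopped down (darker).
Shutter speed: 5 → 4 → 3.2 — 2/3 stop shorter (darker).
Net change so far: 2 2/3 stops darker. Offset with the ISO: 2500 → 3200 → 4000 → 5000 → 6400 → 8000 → 10000 → 12800 → 16000.

ISO 16000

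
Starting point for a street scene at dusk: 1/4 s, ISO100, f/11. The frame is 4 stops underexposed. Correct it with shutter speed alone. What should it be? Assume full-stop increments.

Underexposed by 4 stops → need 4 stops brighter.
Shutter speed: 1/4 → 1/2 → 1 → 2 → 4.

4 s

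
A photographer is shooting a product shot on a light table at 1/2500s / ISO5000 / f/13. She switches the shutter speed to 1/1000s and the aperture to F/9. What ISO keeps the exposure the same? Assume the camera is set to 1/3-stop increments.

Shutter speed: 1/2500 → 1/2000 → 1/1600 → 1/1250 → 1/1000 — 1 1/3 stops longer (brighter).
Aperture: f/13 → f/11 → f/10 → f/9 — 1 stop larger aperture (brighter).
Net change so far: 2 1/3 stops brighter. Offset with the ISO: 5000 → 4000 → 3200 → 2500 → 2000 → 1600 → 1250 → 1000.

ISO 1000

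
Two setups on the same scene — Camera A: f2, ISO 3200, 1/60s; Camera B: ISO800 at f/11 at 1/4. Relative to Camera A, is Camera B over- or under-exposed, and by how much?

3 stops darker

Aperture: f/2 → f/2.8 → f/4 → f/5.6 → f/8 → f/11 — 5 stops smaller aperture (darker).
Shutter speed: 1/60 → 1/30 → 1/15 → 1/8 → 1/4 — 4 stops longer (brighter).
ISO: 3200 → 1600 → 800 — 2 stops dropped (darker).
Net: −5 +4 −2 = −3 stops.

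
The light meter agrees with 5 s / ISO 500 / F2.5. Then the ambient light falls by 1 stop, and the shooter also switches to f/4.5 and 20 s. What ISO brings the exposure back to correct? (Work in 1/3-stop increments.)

Scene light: 1 stop darker.
Aperture: f/2.5 → f/2.8 → f/3.2 → f/3.5 → f/4 → f/4.5 — 1 2/3 stops narrower (darker).
Shutter speed: 5 → 6 → 8 → 10 → 13 → 15 → 20 — 2 stops longer (brighter).
Net so far: 2/3 stop darker. ISO: 500 → 640 → 800.

ISO 800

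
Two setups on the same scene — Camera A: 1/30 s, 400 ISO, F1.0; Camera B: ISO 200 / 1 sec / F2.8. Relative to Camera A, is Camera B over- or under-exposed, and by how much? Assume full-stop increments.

Aperture: f/1.0 → f/1.4 → f/2 → f/2.8 — 3 stops stopped down (darker).
Shutter speed: 1/30 → 1/15 → 1/8 → 1/4 → 1/2 → 1 — 5 stops longer (brighter).
ISO: 400 → 200 — 1 stop lower (darker).
Net: −3 +5 −1 = +1 stop.

1 stop brighter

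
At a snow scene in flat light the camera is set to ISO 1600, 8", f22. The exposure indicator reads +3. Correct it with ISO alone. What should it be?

Overexposed by 3 stops → need 3 stops darker.
ISO: 1600 → 800 → 400 → 200.

ISO 200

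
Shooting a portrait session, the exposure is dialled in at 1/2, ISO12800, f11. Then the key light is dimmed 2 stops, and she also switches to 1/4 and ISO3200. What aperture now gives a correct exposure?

Scene light: 2 stops darker.
Shutter speed: 1/2 → 1/4 — 1 stop shorter (darker).
ISO: 12800 → 6400 → 3200 — 2 stops lower (darker).
Net so far: 5 stops darker. Aperture: f/11 → f/8 → f/5.6 → f/4 → f/2.8 → f/2.

f/2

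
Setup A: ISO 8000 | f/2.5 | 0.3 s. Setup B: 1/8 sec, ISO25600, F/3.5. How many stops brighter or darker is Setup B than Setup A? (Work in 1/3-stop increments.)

2/3 stop darker

Aperture: f/2.5 → f/2.8 → f/3.2 → f/3.5 — 1 stop smaller aperture (darker).
Shutter speed: 0.3 → 1/4 → 1/5 → 1/6 → 1/8 — 1 1/3 stops faster (darker).
ISO: 8000 → 10000 → 12800 → 16000 → 20000 → 25600 — 1 2/3 stops higher (brighter).
Net: −1 −1 1/3 +1 2/3 = −2/3 stops.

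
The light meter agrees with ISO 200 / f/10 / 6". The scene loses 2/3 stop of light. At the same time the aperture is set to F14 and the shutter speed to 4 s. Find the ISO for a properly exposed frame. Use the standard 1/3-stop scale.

Scene light: 2/3 stop darker.
Aperture: f/10 → f/11 → f/13 → f/14 — 1 stop narrower (darker).
Shutter speed: 6 → 5 → 4 — 2/3 stop shorter (darker).
Net so far: 2 1/3 stops darker. ISO: 200 → 250 → 320 → 400 → 500 → 640 → 800 → 1000.

ISO 1000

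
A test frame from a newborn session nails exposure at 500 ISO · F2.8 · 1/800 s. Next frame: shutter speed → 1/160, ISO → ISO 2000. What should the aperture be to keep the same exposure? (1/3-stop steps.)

f/13

Shutter speed: 1/800 → 1/640 → 1/500 → 1/400 → 1/320 → 1/250 → 1/200 → 1/160 — 2 1/3 stops longer (brighter).
ISO: 500 → 640 → 800 → 1000 → 1250 → 1600 → 2000 — 2 stops higher (brighter).
Net change so far: 4 1/3 stops brighter. Offset with the aperture: f/2.8 → f/3.2 → f/3.5 → f/4 → f/4.5 → f/5 → f/5.6 → f/6.3 → f/7.1 → f/8 → f/9 → f/10 → f/11 → f/13.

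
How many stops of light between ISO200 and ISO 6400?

5 stops

200 → 400 → 800 → 1600 → 3200 → 6400 — count the steps: 5 stops.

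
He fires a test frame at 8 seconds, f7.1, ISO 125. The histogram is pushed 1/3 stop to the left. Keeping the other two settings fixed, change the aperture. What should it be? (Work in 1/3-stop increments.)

Underexposed by 1/3 stop → need 1/3 stop brighter.
Aperture: f/7.1 → f/6.3.

f/6.3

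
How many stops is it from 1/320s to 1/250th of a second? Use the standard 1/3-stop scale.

1/3 stop

1/320 → 1/250 — count the steps: 1 third-stops = 1/3 stop.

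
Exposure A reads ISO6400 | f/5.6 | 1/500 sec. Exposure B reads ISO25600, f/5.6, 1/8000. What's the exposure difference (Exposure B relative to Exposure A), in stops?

Aperture: unchanged.
Shutter speed: 1/500 → 1/1000 → 1/2000 → 1/4000 → 1/8000 — 4 stops faster (darker).
ISO: 6400 → 12800 → 25600 — 2 stops raised (brighter).
Net: −4 +2 = −2 stops.

2 stops darker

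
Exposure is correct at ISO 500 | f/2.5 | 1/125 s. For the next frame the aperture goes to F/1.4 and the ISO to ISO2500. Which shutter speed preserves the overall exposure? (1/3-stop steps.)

Aperture: f/2.5 → f/2.2 → f/2 → f/1.8 → f/1.6 → f/1.4 — 1 2/3 stops larger aperture (brighter).
ISO: 500 → 640 → 800 → 1000 → 1250 → 1600 → 2000 → 2500 — 2 1/3 stops raised (brighter).
Net change so far: 4 stops brighter. Offset with the shutter speed: 1/125 → 1/160 → 1/200 → 1/250 → 1/320 → 1/400 → 1/500 → 1/640 → 1/800 → 1/1000 → 1/1250 → 1/1600 → 1/2000.

1/2000s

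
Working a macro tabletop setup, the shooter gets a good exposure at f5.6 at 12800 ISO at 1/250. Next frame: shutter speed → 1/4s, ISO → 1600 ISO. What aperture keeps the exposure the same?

f/16

Shutter speed: 1/250 → 1/125 → 1/60 → 1/30 → 1/15 → 1/8 → 1/4 — 6 stops slower (brighter).
ISO: 12800 → 6400 → 3200 → 1600 — 3 stops lower (darker).
Net change so far: 3 stops brighter. Offset with the aperture: f/5.6 → f/8 → f/11 → f/16.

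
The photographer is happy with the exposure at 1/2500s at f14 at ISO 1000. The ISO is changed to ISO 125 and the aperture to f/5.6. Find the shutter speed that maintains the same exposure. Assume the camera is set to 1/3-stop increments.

1/2000s

ISO: 1000 → 800 → 640 → 500 → 400 → 320 → 250 → 200 → 160 → 125 — 3 stops lower (darker).
Aperture: f/14 → f/13 → f/11 → f/10 → f/9 → f/8 → f/7.1 → f/6.3 → f/5.6 — 2 2/3 stops larger aperture (brighter).
Net change so far: 1/3 stop darker. Offset with the shutter speed: 1/2500 → 1/2000.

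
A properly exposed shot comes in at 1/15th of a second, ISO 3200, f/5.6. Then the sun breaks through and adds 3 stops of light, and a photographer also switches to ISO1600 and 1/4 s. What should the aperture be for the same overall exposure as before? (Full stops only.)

f/22

Scene light: 3 stops brighter.
ISO: 3200 → 1600 — 1 stop dropped (darker).
Shutter speed: 1/15 → 1/8 → 1/4 — 2 stops slower (brighter).
Net so far: 4 stops brighter. Aperture: f/5.6 → f/8 → f/11 → f/16 → f/22.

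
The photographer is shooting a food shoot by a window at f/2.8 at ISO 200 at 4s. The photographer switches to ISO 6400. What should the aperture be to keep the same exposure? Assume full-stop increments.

ISO: 200 → 400 → 800 → 1600 → 3200 → 6400 — 5 stops higher (brighter).
Need 5 stops darker from the aperture: f/2.8 → f/4 → f/5.6 → f/8 → f/11 → f/16.

f/16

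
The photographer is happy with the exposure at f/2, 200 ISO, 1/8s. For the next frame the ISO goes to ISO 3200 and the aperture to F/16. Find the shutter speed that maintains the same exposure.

1/2s

ISO: 200 → 400 → 800 → 1600 → 3200 — 4 stops higher (brighter).
Aperture: f/2 → f/2.8 → f/4 → f/5.6 → f/8 → f/11 → f/16 — 6 stops smaller aperture (darker).
Net change so far: 2 stops darker. Offset with the shutter speed: 1/8 → 1/4 → 1/2.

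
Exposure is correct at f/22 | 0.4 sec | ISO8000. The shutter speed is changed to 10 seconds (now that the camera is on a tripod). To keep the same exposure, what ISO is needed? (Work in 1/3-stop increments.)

ISO 320

Shutter speed: 0.4 → 0.5 → 0.6 → 0.8 → 1 → 1.3 → 1.6 → 2 → 2.5 → 3.2 → 4 → 5 → 6 → 8 → 10 — 4 2/3 stops slower (brighter).
Need 4 2/3 stops darker from the ISO: 8000 → 6400 → 5000 → 4000 → 3200 → 2500 → 2000 → 1600 → 1250 → 1000 → 800 → 640 → 500 → 400 → 320.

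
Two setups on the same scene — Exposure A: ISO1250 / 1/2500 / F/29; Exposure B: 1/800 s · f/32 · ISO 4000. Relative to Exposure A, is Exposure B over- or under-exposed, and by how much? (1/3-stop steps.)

Aperture: f/29 → f/32 — 1/3 stop stopped down (darker).
Shutter speed: 1/2500 → 1/2000 → 1/1600 → 1/1250 → 1/1000 → 1/800 — 1 2/3 stops slower (brighter).
ISO: 1250 → 1600 → 2000 → 2500 → 3200 → 4000 — 1 2/3 stops higher (brighter).
Net: −1/3 +1 2/3 +1 2/3 = +3 stops.

3 stops brighter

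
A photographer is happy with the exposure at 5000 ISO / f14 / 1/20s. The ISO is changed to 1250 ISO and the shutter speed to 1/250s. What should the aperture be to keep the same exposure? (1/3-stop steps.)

ISO: 5000 → 4000 → 3200 → 2500 → 2000 → 1600 → 1250 — 2 stops dropped (darker).
Shutter speed: 1/20 → 1/25 → 1/30 → 1/40 → 1/50 → 1/60 → 1/80 → 1/100 → 1/125 → 1/160 → 1/200 → 1/250 — 3 2/3 stops faster (darker).
Net change so far: 5 2/3 stops darker. Offset with the aperture: f/14 → f/13 → f/11 → f/10 → f/9 → f/8 → f/7.1 → f/6.3 → f/5.6 → f/5 → f/4.5 → f/4 → f/3.5 → f/3.2 → f/2.8 → f/2.5 → f/2.2 → f/2.

f/2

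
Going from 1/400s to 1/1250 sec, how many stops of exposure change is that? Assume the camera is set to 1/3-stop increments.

1 2/3 stops

1/400 → 1/500 → 1/640 → 1/800 → 1/1000 → 1/1250 — count the steps: 5 third-stops = 1 2/3 stops.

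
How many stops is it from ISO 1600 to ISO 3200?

1600 → 3200 — count the steps: 1 stop.

1 stop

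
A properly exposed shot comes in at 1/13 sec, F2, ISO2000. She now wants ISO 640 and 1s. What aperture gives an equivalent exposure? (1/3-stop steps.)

ISO: 2000 → 1600 → 1250 → 1000 → 800 → 640 — 1 2/3 stops lower (darker).
Shutter speed: 1/13 → 1/10 → 1/8 → 1/6 → 1/5 → 1/4 → 0.3 → 0.4 → 0.5 → 0.6 → 0.8 → 1 — 3 2/3 stops longer (brighter).
Net change so far: 2 stops brighter. Offset with the aperture: f/2 → f/2.2 → f/2.5 → f/2.8 → f/3.2 → f/3.5 → f/4.

f/4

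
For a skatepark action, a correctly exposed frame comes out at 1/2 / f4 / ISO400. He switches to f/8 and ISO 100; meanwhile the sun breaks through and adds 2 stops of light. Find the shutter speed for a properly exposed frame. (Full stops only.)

Scene light: 2 stops brighter.
Aperture: f/4 → f/5.6 → f/8 — 2 stops stopped down (darker).
ISO: 400 → 200 → 100 — 2 stops lower (darker).
Net so far: 2 stops darker. Shutter speed: 1/2 → 1 → 2.

2 s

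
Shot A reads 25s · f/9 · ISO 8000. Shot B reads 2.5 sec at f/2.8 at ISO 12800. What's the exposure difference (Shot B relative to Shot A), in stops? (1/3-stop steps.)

Aperture: f/9 → f/8 → f/7.1 → f/6.3 → f/5.6 → f/5 → f/4.5 → f/4 → f/3.5 → f/3.2 → f/2.8 — 3 1/3 stops wider (brighter).
Shutter speed: 25 → 20 → 15 → 13 → 10 → 8 → 6 → 5 → 4 → 3.2 → 2.5 — 3 1/3 stops shorter (darker).
ISO: 8000 → 10000 → 12800 — 2/3 stop higher (brighter).
Net: +3 1/3 −3 1/3 +2/3 = +2/3 stops.

2/3 stop brighter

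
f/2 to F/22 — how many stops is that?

7 stops

f/2 → f/2.8 → f/4 → f/5.6 → f/8 → f/11 → f/16 → f/22 — count the steps: 7 stops.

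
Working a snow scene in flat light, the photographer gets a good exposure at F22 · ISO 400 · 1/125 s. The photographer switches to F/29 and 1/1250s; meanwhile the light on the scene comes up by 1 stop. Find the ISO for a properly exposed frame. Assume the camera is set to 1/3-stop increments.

ISO 3200

Scene light: 1 stop brighter.
Aperture: f/22 → f/25 → f/29 — 2/3 stop narrower (darker).
Shutter speed: 1/125 → 1/160 → 1/200 → 1/250 → 1/320 → 1/400 → 1/500 → 1/640 → 1/800 → 1/1000 → 1/1250 — 3 1/3 stops shorter (darker).
Net so far: 3 stops darker. ISO: 400 → 500 → 640 → 800 → 1000 → 1250 → 1600 → 2000 → 2500 → 3200.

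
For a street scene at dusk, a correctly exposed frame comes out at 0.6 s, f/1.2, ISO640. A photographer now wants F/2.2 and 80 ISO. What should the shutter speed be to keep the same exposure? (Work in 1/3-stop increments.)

15 s

Aperture: f/1.2 → f/1.4 → f/1.6 → f/1.8 → f/2 → f/2.2 — 1 2/3 stops smaller aperture (darker).
ISO: 640 → 500 → 400 → 320 → 250 → 200 → 160 → 125 → 100 → 80 — 3 stops lower (darker).
Net change so far: 4 2/3 stops darker. Offset with the shutter speed: 0.6 → 0.8 → 1 → 1.3 → 1.6 → 2 → 2.5 → 3.2 → 4 → 5 → 6 → 8 → 10 → 13 → 15.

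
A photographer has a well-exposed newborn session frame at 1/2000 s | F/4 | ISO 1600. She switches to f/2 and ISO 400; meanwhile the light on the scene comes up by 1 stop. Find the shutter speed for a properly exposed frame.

Scene light: 1 stop brighter.
Aperture: f/4 → f/2.8 → f/2 — 2 stops larger aperture (brighter).
ISO: 1600 → 800 → 400 — 2 stops lower (darker).
Net so far: 1 stop brighter. Shutter speed: 1/2000 → 1/4000.

1/4000s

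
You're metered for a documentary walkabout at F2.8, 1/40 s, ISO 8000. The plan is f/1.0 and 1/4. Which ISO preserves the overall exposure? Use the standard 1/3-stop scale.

Aperture: f/2.8 → f/2.5 → f/2.2 → f/2 → f/1.8 → f/1.6 → f/1.4 → f/1.2 → f/1.1 → f/1.0 — 3 stops wider (brighter).
Shutter speed: 1/40 → 1/30 → 1/25 → 1/20 → 1/15 → 1/13 → 1/10 → 1/8 → 1/6 → 1/5 → 1/4 — 3 1/3 stops slower (brighter).
Net change so far: 6 1/3 stops brighter. Offset with the ISO: 8000 → 6400 → 5000 → 4000 → 3200 → 2500 → 2000 → 1600 → 1250 → 1000 → 800 → 640 → 500 → 400 → 320 → 250 → 200 → 160 → 125 → 100.

ISO 100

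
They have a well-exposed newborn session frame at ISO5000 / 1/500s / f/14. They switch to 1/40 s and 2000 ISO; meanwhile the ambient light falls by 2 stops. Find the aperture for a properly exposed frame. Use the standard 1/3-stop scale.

Scene light: 2 stops darker.
Shutter speed: 1/500 → 1/400 → 1/320 → 1/250 → 1/200 → 1/160 → 1/125 → 1/100 → 1/80 → 1/60 → 1/50 → 1/40 — 3 2/3 stops longer (brighter).
ISO: 5000 → 4000 → 3200 → 2500 → 2000 — 1 1/3 stops lower (darker).
Net so far: 1/3 stop brighter. Aperture: f/14 → f/16.

f/16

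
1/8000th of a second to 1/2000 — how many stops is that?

1/8000 → 1/4000 → 1/2000 — count the steps: 2 stops.

2 stops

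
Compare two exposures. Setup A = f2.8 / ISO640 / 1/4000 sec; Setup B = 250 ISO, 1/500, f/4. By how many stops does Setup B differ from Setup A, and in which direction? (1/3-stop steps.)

2/3 stop brighter

Aperture: f/2.8 → f/3.2 → f/3.5 → f/4 — 1 stop smaller aperture (darker).
Shutter speed: 1/4000 → 1/3200 → 1/2500 → 1/2000 → 1/1600 → 1/1250 → 1/1000 → 1/800 → 1/640 → 1/500 — 3 stops slower (brighter).
ISO: 640 → 500 → 400 → 320 → 250 — 1 1/3 stops dropped (darker).
Net: −1 +3 −1 1/3 = +2/3 stops.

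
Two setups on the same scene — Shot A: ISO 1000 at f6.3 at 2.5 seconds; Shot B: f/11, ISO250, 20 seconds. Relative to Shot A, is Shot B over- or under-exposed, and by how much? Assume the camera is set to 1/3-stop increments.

Aperture: f/6.3 → f/7.1 → f/8 → f/9 → f/10 → f/11 — 1 2/3 stops narrower (darker).
Shutter speed: 2.5 → 3.2 → 4 → 5 → 6 → 8 → 10 → 13 → 15 → 20 — 3 stops longer (brighter).
ISO: 1000 → 800 → 640 → 500 → 400 → 320 → 250 — 2 stops dropped (darker).
Net: −1 2/3 +3 −2 = −2/3 stops.

2/3 stop darker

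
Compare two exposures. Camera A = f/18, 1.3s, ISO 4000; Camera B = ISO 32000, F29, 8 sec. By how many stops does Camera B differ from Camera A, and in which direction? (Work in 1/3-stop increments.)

Aperture: f/18 → f/20 → f/22 → f/25 → f/29 — 1 1/3 stops narrower (darker).
Shutter speed: 1.3 → 1.6 → 2 → 2.5 → 3.2 → 4 → 5 → 6 → 8 — 2 2/3 stops longer (brighter).
ISO: 4000 → 5000 → 6400 → 8000 → 10000 → 12800 → 16000 → 20000 → 25600 → 32000 — 3 stops raised (brighter).
Net: −1 1/3 +2 2/3 +3 = +4 1/3 stops.

4 1/3 stops brighter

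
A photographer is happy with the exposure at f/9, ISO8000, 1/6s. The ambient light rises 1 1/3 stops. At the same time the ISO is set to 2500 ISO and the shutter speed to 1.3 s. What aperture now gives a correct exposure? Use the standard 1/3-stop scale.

f/22

Scene light: 1 1/3 stops brighter.
ISO: 8000 → 6400 → 5000 → 4000 → 3200 → 2500 — 1 2/3 stops dropped (darker).
Shutter speed: 1/6 → 1/5 → 1/4 → 0.3 → 0.4 → 0.5 → 0.6 → 0.8 → 1 → 1.3 — 3 stops longer (brighter).
Net so far: 2 2/3 stops brighter. Aperture: f/9 → f/10 → f/11 → f/13 → f/14 → f/16 → f/18 → f/20 → f/22.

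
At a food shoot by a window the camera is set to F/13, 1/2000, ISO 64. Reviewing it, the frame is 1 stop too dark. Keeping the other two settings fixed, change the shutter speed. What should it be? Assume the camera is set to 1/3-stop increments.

Underexposed by 1 stop → need 1 stop brighter.
Shutter speed: 1/2000 → 1/1600 → 1/1250 → 1/1000.

1/1000s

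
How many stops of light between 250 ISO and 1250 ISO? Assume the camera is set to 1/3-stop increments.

250 → 320 → 400 → 500 → 640 → 800 → 1000 → 1250 — count the steps: 7 third-stops = 2 1/3 stops.

2 1/3 stops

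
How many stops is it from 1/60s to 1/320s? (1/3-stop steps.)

1/60 → 1/80 → 1/100 → 1/125 → 1/160 → 1/200 → 1/250 → 1/320 — count the steps: 7 third-stops = 2 1/3 stops.

2 1/3 stops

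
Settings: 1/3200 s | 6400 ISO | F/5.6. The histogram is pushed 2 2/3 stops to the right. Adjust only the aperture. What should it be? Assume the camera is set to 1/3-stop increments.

Overexposed by 2 2/3 stops → need 2 2/3 stops darker.
Aperture: f/5.6 → f/6.3 → f/7.1 → f/8 → f/9 → f/10 → f/11 → f/13 → f/14.

f/14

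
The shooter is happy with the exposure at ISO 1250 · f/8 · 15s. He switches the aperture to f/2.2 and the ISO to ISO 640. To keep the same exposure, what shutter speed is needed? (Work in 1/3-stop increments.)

2.5 s

Aperture: f/8 → f/7.1 → f/6.3 → f/5.6 → f/5 → f/4.5 → f/4 → f/3.5 → f/3.2 → f/2.8 → f/2.5 → f/2.2 — 3 2/3 stops opened up (brighter).
ISO: 1250 → 1000 → 800 → 640 — 1 stop dropped (darker).
Net change so far: 2 2/3 stops brighter. Offset with the shutter speed: 15 → 13 → 10 → 8 → 6 → 5 → 4 → 3.2 → 2.5.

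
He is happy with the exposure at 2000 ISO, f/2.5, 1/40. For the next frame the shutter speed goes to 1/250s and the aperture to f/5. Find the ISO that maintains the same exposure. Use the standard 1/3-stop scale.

ISO 51200

Shutter speed: 1/40 → 1/50 → 1/60 → 1/80 → 1/100 → 1/125 → 1/160 → 1/200 → 1/250 — 2 2/3 stops faster (darker).
Aperture: f/2.5 → f/2.8 → f/3.2 → f/3.5 → f/4 → f/4.5 → f/5 — 2 stops narrower (darker).
Net change so far: 4 2/3 stops darker. Offset with the ISO: 2000 → 2500 → 3200 → 4000 → 5000 → 6400 → 8000 → 10000 → 12800 → 16000 → 20000 → 25600 → 32000 → 40000 → 51200.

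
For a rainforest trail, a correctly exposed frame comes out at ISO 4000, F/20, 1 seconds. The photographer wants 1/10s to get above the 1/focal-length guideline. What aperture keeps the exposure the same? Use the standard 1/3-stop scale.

Shutter speed: 1 → 0.8 → 0.6 → 0.5 → 0.4 → 0.3 → 1/4 → 1/5 → 1/6 → 1/8 → 1/10 — 3 1/3 stops faster (darker).
Need 3 1/3 stops brighter from the aperture: f/20 → f/18 → f/16 → f/14 → f/13 → f/11 → f/10 → f/9 → f/8 → f/7.1 → f/6.3.

f/6.3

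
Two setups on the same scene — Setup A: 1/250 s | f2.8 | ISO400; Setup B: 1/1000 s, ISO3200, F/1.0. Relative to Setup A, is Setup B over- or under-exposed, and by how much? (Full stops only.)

Aperture: f/2.8 → f/2 → f/1.4 → f/1.0 — 3 stops larger aperture (brighter).
Shutter speed: 1/250 → 1/500 → 1/1000 — 2 stops shorter (darker).
ISO: 400 → 800 → 1600 → 3200 — 3 stops higher (brighter).
Net: +3 −2 +3 = +4 stops.

4 stops brighter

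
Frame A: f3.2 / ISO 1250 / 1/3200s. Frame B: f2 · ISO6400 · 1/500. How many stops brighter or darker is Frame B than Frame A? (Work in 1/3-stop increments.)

6 1/3 stops brighter

Aperture: f/3.2 → f/2.8 → f/2.5 → f/2.2 → f/2 — 1 1/3 stops wider (brighter).
Shutter speed: 1/3200 → 1/2500 → 1/2000 → 1/1600 → 1/1250 → 1/1000 → 1/800 → 1/640 → 1/500 — 2 2/3 stops slower (brighter).
ISO: 1250 → 1600 → 2000 → 2500 → 3200 → 4000 → 5000 → 6400 — 2 1/3 stops raised (brighter).
Net: +1 1/3 +2 2/3 +2 1/3 = +6 1/3 stops.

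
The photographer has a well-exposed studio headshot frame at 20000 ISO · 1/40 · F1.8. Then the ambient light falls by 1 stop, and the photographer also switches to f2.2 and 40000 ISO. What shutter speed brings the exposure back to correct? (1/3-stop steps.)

Scene light: 1 stop darker.
Aperture: f/1.8 → f/2 → f/2.2 — 2/3 stop narrower (darker).
ISO: 20000 → 25600 → 32000 → 40000 — 1 stop raised (brighter).
Net so far: 2/3 stop darker. Shutter speed: 1/40 → 1/30 → 1/25.

1/25s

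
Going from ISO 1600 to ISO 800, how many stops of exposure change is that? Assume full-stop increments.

1 stop

1600 → 800 — count the steps: 1 stop.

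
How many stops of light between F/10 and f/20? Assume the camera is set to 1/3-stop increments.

2 stops

f/10 → f/11 → f/13 → f/14 → f/16 → f/18 → f/20 — count the steps: 6 third-stops = 2 stops.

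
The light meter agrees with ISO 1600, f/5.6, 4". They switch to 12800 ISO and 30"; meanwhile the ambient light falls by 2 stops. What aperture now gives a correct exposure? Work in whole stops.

f/22

Scene light: 2 stops darker.
ISO: 1600 → 3200 → 6400 → 12800 — 3 stops higher (brighter).
Shutter speed: 4 → 8 → 15 → 30 — 3 stops longer (brighter).
Net so far: 4 stops brighter. Aperture: f/5.6 → f/8 → f/11 → f/16 → f/22.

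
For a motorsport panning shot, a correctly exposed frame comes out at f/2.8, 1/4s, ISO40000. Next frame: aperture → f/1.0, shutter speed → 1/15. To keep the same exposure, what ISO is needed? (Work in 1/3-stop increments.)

ISO 20000

Aperture: f/2.8 → f/2.5 → f/2.2 → f/2 → f/1.8 → f/1.6 → f/1.4 → f/1.2 → f/1.1 → f/1.0 — 3 stops opened up (brighter).
Shutter speed: 1/4 → 1/5 → 1/6 → 1/8 → 1/10 → 1/13 → 1/15 — 2 stops faster (darker).
Net change so far: 1 stop brighter. Offset with the ISO: 40000 → 32000 → 25600 → 20000.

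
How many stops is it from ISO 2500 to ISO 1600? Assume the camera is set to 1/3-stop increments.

2500 → 2000 → 1600 — count the steps: 2 third-stops = 2/3 stop.

2/3 stop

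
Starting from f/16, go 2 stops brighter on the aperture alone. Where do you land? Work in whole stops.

f/8

Aperture: f/16 → f/11 → f/8 — 2 stops wider (brighter).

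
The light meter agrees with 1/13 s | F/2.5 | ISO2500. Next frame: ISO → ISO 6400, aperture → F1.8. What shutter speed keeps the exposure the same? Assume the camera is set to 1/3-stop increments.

1/60s

ISO: 2500 → 3200 → 4000 → 5000 → 6400 — 1 1/3 stops higher (brighter).
Aperture: f/2.5 → f/2.2 → f/2 → f/1.8 — 1 stop wider (brighter).
Net change so far: 2 1/3 stops brighter. Offset with the shutter speed: 1/13 → 1/15 → 1/20 → 1/25 → 1/30 → 1/40 → 1/50 → 1/60.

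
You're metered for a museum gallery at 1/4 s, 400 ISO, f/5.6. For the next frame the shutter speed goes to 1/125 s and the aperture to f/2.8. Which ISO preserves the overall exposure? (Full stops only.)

Shutter speed: 1/4 → 1/8 → 1/15 → 1/30 → 1/60 → 1/125 — 5 stops faster (darker).
Aperture: f/5.6 → f/4 → f/2.8 — 2 stops opened up (brighter).
Net change so far: 3 stops darker. Offset with the ISO: 400 → 800 → 1600 → 3200.

ISO 3200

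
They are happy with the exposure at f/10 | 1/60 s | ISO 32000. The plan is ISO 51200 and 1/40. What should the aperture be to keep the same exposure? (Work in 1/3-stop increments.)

ISO: 32000 → 40000 → 51200 — 2/3 stop higher (brighter).
Shutter speed: 1/60 → 1/50 → 1/40 — 2/3 stop longer (brighter).
Net change so far: 1 1/3 stops brighter. Offset with the aperture: f/10 → f/11 → f/13 → f/14 → f/16.

f/16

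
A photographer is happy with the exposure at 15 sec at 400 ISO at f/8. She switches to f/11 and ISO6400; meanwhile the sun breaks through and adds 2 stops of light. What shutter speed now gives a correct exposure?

1/2s

Scene light: 2 stops brighter.
Aperture: f/8 → f/11 — 1 stop smaller aperture (darker).
ISO: 400 → 800 → 1600 → 3200 → 6400 — 4 stops raised (brighter).
Net so far: 5 stops brighter. Shutter speed: 15 → 8 → 4 → 2 → 1 → 1/2.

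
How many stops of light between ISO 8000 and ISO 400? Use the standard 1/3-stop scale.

4 1/3 stops

8000 → 6400 → 5000 → 4000 → 3200 → 2500 → 2000 → 1600 → 1250 → 1000 → 800 → 640 → 500 → 400 — count the steps: 13 third-stops = 4 1/3 stops.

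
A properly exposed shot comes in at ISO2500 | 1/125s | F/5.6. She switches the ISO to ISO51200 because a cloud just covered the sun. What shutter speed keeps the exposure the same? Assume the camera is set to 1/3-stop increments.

ISO: 2500 → 3200 → 4000 → 5000 → 6400 → 8000 → 10000 → 12800 → 16000 → 20000 → 25600 → 32000 → 40000 → 51200 — 4 1/3 stops higher (brighter).
Need 4 1/3 stops darker from the shutter speed: 1/125 → 1/160 → 1/200 → 1/250 → 1/320 → 1/400 → 1/500 → 1/640 → 1/800 → 1/1000 → 1/1250 → 1/1600 → 1/2000 → 1/2500.

1/2500s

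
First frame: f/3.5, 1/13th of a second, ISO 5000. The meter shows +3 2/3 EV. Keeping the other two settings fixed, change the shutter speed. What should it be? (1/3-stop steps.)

Overexposed by 3 2/3 stops → need 3 2/3 stops darker.
Shutter speed: 1/13 → 1/15 → 1/20 → 1/25 → 1/30 → 1/40 → 1/50 → 1/60 → 1/80 → 1/100 → 1/125 → 1/160.

1/160s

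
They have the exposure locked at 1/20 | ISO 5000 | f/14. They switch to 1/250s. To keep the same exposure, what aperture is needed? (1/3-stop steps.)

Shutter speed: 1/20 → 1/25 → 1/30 → 1/40 → 1/50 → 1/60 → 1/80 → 1/100 → 1/125 → 1/160 → 1/200 → 1/250 — 3 2/3 stops faster (darker).
Need 3 2/3 stops brighter from the aperture: f/14 → f/13 → f/11 → f/10 → f/9 → f/8 → f/7.1 → f/6.3 → f/5.6 → f/5 → f/4.5 → f/4.

f/4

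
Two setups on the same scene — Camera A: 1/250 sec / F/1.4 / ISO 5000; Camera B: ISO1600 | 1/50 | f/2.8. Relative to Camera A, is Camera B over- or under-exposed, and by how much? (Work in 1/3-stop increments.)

Aperture: f/1.4 → f/1.6 → f/1.8 → f/2 → f/2.2 → f/2.5 → f/2.8 — 2 stops smaller aperture (darker).
Shutter speed: 1/250 → 1/200 → 1/160 → 1/125 → 1/100 → 1/80 → 1/60 → 1/50 — 2 1/3 stops longer (brighter).
ISO: 5000 → 4000 → 3200 → 2500 → 2000 → 1600 — 1 2/3 stops lower (darker).
Net: −2 +2 1/3 −1 2/3 = −1 1/3 stops.

1 1/3 stops darker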